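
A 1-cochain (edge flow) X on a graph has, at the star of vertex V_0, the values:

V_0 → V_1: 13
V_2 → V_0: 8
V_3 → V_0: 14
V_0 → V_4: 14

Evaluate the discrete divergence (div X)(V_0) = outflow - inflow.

Divergence = sum of outgoing flows = 13 + (-8) + (-14) + 14 = 5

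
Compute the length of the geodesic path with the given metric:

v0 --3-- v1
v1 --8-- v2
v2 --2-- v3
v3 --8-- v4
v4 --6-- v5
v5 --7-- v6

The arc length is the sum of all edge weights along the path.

Arc length = 3 + 8 + 2 + 8 + 6 + 7 = 34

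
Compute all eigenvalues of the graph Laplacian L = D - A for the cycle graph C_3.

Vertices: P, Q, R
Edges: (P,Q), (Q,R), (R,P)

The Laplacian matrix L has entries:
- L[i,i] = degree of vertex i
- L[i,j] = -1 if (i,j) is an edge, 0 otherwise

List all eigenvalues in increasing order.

The cycle graph C_n has Laplacian eigenvalues λ_k = 2 − 2cos(2πk/n), k = 0, 1, …, n−1. Here n = 3:
k=0: 2 − 2cos(0) = 0.0; k=1: 2 − 2cos(2π/3) = 3.0; k=2: 2 − 2cos(4π/3) = 3.0.
Laplacian eigenvalues (increasing order): [0.0, 3.0, 3.0]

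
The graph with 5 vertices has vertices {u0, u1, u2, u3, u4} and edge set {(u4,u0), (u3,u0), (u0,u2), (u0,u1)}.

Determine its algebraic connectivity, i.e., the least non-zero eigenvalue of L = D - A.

Degrees: deg(u0) = 4, deg(u1) = 1, deg(u2) = 1, deg(u3) = 1, deg(u4) = 1.
L = D − A with rows/columns ordered (u0, u1, u2, u3, u4):
  [ 4, -1, -1, -1, -1]
  [-1,  1,  0,  0,  0]
  [-1,  0,  1,  0,  0]
  [-1,  0,  0,  1,  0]
  [-1,  0,  0,  0,  1]
Characteristic polynomial: det(λI − L) = λ(λ − 1)³(λ − 5).
Roots: λ = 0; (λ − 1) = 0 ⇒ λ = 1 (multiplicity 3); (λ − 5) = 0 ⇒ λ = 5.
(Check: the roots sum (with multiplicity) to 8, matching trace L = Σdeg = 2·4 = 8.)
Laplacian eigenvalues: [0.0, 1.0, 1.0, 1.0, 5.0]. Algebraic connectivity (smallest non-zero eigenvalue) = 1.0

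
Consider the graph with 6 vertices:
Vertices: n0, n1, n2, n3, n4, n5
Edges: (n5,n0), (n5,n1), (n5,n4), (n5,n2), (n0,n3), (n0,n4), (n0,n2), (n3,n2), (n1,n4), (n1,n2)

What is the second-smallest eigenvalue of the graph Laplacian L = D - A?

Degrees: deg(n0) = 4, deg(n1) = 3, deg(n2) = 4, deg(n3) = 2, deg(n4) = 3, deg(n5) = 4.
L = D − A with rows/columns ordered (n0, n1, n2, n3, n4, n5):
  [ 4,  0, -1, -1, -1, -1]
  [ 0,  3, -1,  0, -1, -1]
  [-1, -1,  4, -1,  0, -1]
  [-1,  0, -1,  2,  0,  0]
  [-1, -1,  0,  0,  3, -1]
  [-1, -1, -1,  0, -1,  4]
Characteristic polynomial: det(λI − L) = λ(λ² − 7λ + 9)(λ² − 9λ + 19)(λ − 4).
Roots: λ = 0; (λ² − 7λ + 9) = 0 ⇒ λ = (7 ± √13)/2 ≈ 1.6972, 5.3028; (λ² − 9λ + 19) = 0 ⇒ λ = (9 ± √5)/2 ≈ 3.382, 5.618; (λ − 4) = 0 ⇒ λ = 4.
(Check: the roots sum (with multiplicity) to 20, matching trace L = Σdeg = 2·10 = 20.)
Laplacian eigenvalues: [0.0, 1.6972, 3.382, 4.0, 5.3028, 5.618]. Algebraic connectivity (smallest non-zero eigenvalue) = 1.6972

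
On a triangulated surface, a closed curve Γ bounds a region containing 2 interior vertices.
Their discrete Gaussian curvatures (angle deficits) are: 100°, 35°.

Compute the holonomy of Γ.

Holonomy = total enclosed curvature = 100° + 35° = 135°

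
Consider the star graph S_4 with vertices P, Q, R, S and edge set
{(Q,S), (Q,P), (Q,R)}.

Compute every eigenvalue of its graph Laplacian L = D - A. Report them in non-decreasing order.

The star S_4 is the complete bipartite graph K_{1,3} (one hub of degree 3, 3 leaves of degree 1). The Laplacian spectrum of K_{p,q} is 0, p (multiplicity q−1), q (multiplicity p−1), p+q. With p = 1, q = 3: 0 once, 1 with multiplicity 2, and 4 once. (Check: trace L = sum of degrees = 6 = 2·1 + 4.)
Laplacian eigenvalues (increasing order): [0.0, 1.0, 1.0, 4.0]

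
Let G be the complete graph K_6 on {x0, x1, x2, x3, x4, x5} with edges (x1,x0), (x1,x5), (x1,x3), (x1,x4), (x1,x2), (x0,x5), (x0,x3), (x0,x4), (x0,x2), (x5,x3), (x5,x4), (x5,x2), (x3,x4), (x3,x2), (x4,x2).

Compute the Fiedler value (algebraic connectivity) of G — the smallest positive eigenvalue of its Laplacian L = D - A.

For the complete graph K_n, L = nI − J (J = all-ones matrix). J has eigenvalues n (once, eigenvector 𝟙) and 0 (multiplicity n−1), so L has eigenvalues 0 (once) and n (multiplicity n−1). Here n = 6: eigenvalue 0 once and 6 with multiplicity 5.
Laplacian eigenvalues: [0.0, 6.0, 6.0, 6.0, 6.0, 6.0]. Algebraic connectivity (smallest non-zero eigenvalue) = 6.0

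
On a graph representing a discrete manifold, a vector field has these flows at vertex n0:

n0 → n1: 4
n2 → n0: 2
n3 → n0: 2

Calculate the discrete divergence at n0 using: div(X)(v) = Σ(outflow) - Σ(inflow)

Divergence = sum of outgoing flows = 4 + (-2) + (-2) = 0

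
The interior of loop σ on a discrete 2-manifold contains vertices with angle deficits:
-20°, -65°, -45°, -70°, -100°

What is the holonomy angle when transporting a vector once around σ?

Holonomy = total enclosed curvature = (-20°) + (-65°) + (-45°) + (-70°) + (-100°) = -300°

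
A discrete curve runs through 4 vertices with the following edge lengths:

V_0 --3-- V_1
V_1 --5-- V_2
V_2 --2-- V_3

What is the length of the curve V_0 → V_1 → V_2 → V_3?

Arc length = 3 + 5 + 2 = 10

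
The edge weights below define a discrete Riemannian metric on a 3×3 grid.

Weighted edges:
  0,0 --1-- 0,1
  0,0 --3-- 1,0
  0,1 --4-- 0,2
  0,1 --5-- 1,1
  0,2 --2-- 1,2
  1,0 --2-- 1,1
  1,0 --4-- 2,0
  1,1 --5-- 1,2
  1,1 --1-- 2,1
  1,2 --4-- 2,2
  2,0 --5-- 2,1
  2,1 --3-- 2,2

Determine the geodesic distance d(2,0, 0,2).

Shortest path: 2,0 → 1,0 → 0,0 → 0,1 → 0,2, total weight = 12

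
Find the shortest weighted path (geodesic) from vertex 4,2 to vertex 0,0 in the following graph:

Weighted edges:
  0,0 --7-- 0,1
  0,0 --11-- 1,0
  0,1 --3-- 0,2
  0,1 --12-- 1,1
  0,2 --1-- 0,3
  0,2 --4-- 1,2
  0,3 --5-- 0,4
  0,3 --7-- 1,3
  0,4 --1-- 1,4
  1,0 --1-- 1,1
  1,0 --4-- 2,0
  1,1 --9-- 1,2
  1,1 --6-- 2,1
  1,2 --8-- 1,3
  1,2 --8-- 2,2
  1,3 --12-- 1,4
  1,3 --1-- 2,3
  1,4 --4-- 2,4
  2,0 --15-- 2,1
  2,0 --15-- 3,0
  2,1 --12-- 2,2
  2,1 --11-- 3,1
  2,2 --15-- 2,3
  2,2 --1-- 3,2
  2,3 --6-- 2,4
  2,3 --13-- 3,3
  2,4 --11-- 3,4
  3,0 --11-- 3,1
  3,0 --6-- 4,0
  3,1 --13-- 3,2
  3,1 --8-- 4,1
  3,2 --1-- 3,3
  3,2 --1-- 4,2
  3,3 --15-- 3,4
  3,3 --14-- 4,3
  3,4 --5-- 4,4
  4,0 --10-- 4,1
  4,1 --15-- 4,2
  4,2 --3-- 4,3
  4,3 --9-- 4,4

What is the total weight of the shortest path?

Shortest path: 4,2 → 3,2 → 2,2 → 1,2 → 0,2 → 0,1 → 0,0, total weight = 24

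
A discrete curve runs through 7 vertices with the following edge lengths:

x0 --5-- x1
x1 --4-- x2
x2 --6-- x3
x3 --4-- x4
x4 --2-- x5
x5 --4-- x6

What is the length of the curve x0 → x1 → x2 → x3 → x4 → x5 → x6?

Arc length = 5 + 4 + 6 + 4 + 2 + 4 = 25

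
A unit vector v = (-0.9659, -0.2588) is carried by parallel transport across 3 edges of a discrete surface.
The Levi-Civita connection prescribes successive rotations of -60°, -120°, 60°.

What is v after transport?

Total rotation: (-60°) + (-120°) + 60° = -120°. Final vector: (0.2588, 0.9659)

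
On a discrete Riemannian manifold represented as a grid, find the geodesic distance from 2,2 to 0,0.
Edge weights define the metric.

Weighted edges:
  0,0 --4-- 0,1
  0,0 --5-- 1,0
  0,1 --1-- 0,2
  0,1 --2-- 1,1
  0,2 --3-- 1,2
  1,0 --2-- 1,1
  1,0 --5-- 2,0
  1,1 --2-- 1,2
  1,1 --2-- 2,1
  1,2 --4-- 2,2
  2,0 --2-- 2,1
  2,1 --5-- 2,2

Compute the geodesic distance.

Shortest path: 2,2 → 1,2 → 1,1 → 0,1 → 0,0, total weight = 12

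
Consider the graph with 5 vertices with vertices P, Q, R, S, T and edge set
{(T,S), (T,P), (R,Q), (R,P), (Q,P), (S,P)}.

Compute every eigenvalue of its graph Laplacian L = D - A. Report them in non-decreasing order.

Degrees: deg(P) = 4, deg(Q) = 2, deg(R) = 2, deg(S) = 2, deg(T) = 2.
L = D − A with rows/columns ordered (P, Q, R, S, T):
  [ 4, -1, -1, -1, -1]
  [-1,  2, -1,  0,  0]
  [-1, -1,  2,  0,  0]
  [-1,  0,  0,  2, -1]
  [-1,  0,  0, -1,  2]
Characteristic polynomial: det(λI − L) = λ(λ − 1)(λ − 3)²(λ − 5).
Roots: λ = 0; (λ − 1) = 0 ⇒ λ = 1; (λ − 3) = 0 ⇒ λ = 3 (multiplicity 2); (λ − 5) = 0 ⇒ λ = 5.
(Check: the roots sum (with multiplicity) to 12, matching trace L = Σdeg = 2·6 = 12.)
Laplacian eigenvalues (increasing order): [0.0, 1.0, 3.0, 3.0, 5.0]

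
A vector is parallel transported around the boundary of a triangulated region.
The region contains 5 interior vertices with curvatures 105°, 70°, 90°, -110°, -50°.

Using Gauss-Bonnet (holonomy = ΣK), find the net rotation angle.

Holonomy = total enclosed curvature = 105° + 70° + 90° + (-110°) + (-50°) = 105°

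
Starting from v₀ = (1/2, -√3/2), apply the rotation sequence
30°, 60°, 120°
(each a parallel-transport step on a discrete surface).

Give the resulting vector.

Total rotation: 30° + 60° + 120° = 210° ≡ -150° (mod 360°). Final vector: (-0.8660, 0.5000)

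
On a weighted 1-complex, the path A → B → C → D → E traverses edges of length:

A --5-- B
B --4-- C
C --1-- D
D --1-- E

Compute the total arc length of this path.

Arc length = 5 + 4 + 1 + 1 = 11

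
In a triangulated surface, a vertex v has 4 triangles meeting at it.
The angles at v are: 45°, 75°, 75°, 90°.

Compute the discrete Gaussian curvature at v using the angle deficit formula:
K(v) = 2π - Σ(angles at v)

Sum of angles = 285°. K = 360° - 285° = 75° = 5π/12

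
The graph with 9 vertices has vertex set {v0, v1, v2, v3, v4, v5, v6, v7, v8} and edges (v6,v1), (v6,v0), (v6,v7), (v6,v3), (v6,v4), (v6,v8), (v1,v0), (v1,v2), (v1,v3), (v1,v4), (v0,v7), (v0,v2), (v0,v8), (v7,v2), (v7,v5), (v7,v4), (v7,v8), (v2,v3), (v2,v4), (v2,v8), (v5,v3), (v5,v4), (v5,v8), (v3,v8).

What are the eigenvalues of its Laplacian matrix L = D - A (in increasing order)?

Degrees: deg(v0) = 5, deg(v1) = 5, deg(v2) = 6, deg(v3) = 5, deg(v4) = 5, deg(v5) = 4, deg(v6) = 6, deg(v7) = 6, deg(v8) = 6.
L = D − A with rows/columns ordered (v0, v1, v2, v3, v4, v5, v6, v7, v8):
  [ 5, -1, -1,  0,  0,  0, -1, -1, -1]
  [-1,  5, -1, -1, -1,  0, -1,  0,  0]
  [-1, -1,  6, -1, -1,  0,  0, -1, -1]
  [ 0, -1, -1,  5,  0, -1, -1,  0, -1]
  [ 0, -1, -1,  0,  5, -1, -1, -1,  0]
  [ 0,  0,  0, -1, -1,  4,  0, -1, -1]
  [-1, -1,  0, -1, -1,  0,  6, -1, -1]
  [-1,  0, -1,  0, -1, -1, -1,  6, -1]
  [-1,  0, -1, -1,  0, -1, -1, -1,  6]
Characteristic polynomial: det(λI − L) = λ(λ² − 12λ + 30)(λ² − 12λ + 34)²(λ − 6)².
Roots: λ = 0; (λ² − 12λ + 30) = 0 ⇒ λ = 6 ± √6 ≈ 3.5505, 8.4495; (λ² − 12λ + 34) = 0 ⇒ λ = 6 ± √2 ≈ 4.5858, 7.4142 (multiplicity 2); (λ − 6) = 0 ⇒ λ = 6 (multiplicity 2).
(Check: the roots sum (with multiplicity) to 48, matching trace L = Σdeg = 2·24 = 48.)
Laplacian eigenvalues (increasing order): [0.0, 3.5505, 4.5858, 4.5858, 6.0, 6.0, 7.4142, 7.4142, 8.4495]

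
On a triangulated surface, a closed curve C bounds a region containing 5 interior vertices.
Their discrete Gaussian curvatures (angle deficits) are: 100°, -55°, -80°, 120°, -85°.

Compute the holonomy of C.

Holonomy = total enclosed curvature = 100° + (-55°) + (-80°) + 120° + (-85°) = 0°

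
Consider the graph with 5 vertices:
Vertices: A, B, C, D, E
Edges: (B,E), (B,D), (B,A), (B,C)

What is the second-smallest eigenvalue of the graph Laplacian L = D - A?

Degrees: deg(A) = 1, deg(B) = 4, deg(C) = 1, deg(D) = 1, deg(E) = 1.
L = D − A with rows/columns ordered (A, B, C, D, E):
  [ 1, -1,  0,  0,  0]
  [-1,  4, -1, -1, -1]
  [ 0, -1,  1,  0,  0]
  [ 0, -1,  0,  1,  0]
  [ 0, -1,  0,  0,  1]
Characteristic polynomial: det(λI − L) = λ(λ − 1)³(λ − 5).
Roots: λ = 0; (λ − 1) = 0 ⇒ λ = 1 (multiplicity 3); (λ − 5) = 0 ⇒ λ = 5.
(Check: the roots sum (with multiplicity) to 8, matching trace L = Σdeg = 2·4 = 8.)
Laplacian eigenvalues: [0.0, 1.0, 1.0, 1.0, 5.0]. Algebraic connectivity (smallest non-zero eigenvalue) = 1.0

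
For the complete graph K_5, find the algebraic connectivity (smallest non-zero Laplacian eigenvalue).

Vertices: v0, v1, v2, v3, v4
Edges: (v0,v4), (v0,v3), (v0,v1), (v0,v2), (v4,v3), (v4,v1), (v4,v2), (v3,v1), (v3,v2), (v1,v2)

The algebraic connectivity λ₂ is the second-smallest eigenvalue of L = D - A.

For the complete graph K_n, L = nI − J (J = all-ones matrix). J has eigenvalues n (once, eigenvector 𝟙) and 0 (multiplicity n−1), so L has eigenvalues 0 (once) and n (multiplicity n−1). Here n = 5: eigenvalue 0 once and 5 with multiplicity 4.
Laplacian eigenvalues: [0.0, 5.0, 5.0, 5.0, 5.0]. Algebraic connectivity (smallest non-zero eigenvalue) = 5.0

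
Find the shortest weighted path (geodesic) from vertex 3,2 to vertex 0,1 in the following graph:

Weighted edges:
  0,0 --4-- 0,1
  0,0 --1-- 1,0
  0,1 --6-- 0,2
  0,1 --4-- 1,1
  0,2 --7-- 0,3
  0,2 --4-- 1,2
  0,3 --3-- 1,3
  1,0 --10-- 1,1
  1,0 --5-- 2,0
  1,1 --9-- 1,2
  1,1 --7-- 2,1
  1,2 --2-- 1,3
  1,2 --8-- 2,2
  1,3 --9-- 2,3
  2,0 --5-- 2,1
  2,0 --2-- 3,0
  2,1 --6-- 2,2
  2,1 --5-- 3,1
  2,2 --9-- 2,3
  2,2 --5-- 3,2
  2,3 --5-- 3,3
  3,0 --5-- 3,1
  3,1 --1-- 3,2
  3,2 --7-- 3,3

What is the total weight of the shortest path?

Shortest path: 3,2 → 3,1 → 2,1 → 1,1 → 0,1, total weight = 17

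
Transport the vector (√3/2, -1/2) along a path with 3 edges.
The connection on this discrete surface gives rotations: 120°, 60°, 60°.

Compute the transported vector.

Total rotation: 120° + 60° + 60° = 240° ≡ -120° (mod 360°). Final vector: (-0.8660, -0.5000)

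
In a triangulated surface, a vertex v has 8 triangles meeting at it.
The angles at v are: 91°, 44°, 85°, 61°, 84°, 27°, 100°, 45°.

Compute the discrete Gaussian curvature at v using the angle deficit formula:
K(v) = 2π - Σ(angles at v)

Sum of angles = 537°. K = 360° - 537° = -177° = -59π/60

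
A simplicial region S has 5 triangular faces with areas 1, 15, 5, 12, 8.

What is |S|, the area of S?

1 + 15 + 5 + 12 + 8 = 41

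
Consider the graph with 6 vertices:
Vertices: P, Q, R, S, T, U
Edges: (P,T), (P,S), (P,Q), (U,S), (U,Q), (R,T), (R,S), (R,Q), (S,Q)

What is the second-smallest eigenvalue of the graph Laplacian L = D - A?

Degrees: deg(P) = 3, deg(Q) = 4, deg(R) = 3, deg(S) = 4, deg(T) = 2, deg(U) = 2.
L = D − A with rows/columns ordered (P, Q, R, S, T, U):
  [ 3, -1,  0, -1, -1,  0]
  [-1,  4, -1, -1,  0, -1]
  [ 0, -1,  3, -1, -1,  0]
  [-1, -1, -1,  4,  0, -1]
  [-1,  0, -1,  0,  2,  0]
  [ 0, -1,  0, -1,  0,  2]
Characteristic polynomial: det(λI − L) = λ(λ² − 7λ + 8)(λ − 3)²(λ − 5).
Roots: λ = 0; (λ² − 7λ + 8) = 0 ⇒ λ = (7 ± √17)/2 ≈ 1.4384, 5.5616; (λ − 3) = 0 ⇒ λ = 3 (multiplicity 2); (λ − 5) = 0 ⇒ λ = 5.
(Check: the roots sum (with multiplicity) to 18, matching trace L = Σdeg = 2·9 = 18.)
Laplacian eigenvalues: [0.0, 1.4384, 3.0, 3.0, 5.0, 5.5616]. Algebraic connectivity (smallest non-zero eigenvalue) = 1.4384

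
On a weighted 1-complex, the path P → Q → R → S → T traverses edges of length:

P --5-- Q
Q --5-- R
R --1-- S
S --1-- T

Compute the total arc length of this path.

Arc length = 5 + 5 + 1 + 1 = 12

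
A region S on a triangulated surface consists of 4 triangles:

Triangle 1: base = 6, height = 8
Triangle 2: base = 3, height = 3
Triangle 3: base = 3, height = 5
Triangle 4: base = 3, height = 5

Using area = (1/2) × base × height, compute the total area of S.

(1/2)×6×8 + (1/2)×3×3 + (1/2)×3×5 + (1/2)×3×5 = 43.5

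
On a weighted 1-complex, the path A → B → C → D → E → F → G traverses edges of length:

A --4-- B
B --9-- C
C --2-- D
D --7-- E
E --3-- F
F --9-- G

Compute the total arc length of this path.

Arc length = 4 + 9 + 2 + 7 + 3 + 9 = 34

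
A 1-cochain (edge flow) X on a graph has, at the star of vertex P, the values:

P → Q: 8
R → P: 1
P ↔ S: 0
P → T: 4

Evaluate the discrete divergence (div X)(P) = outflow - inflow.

Divergence = sum of outgoing flows = 8 + (-1) + 0 + 4 = 11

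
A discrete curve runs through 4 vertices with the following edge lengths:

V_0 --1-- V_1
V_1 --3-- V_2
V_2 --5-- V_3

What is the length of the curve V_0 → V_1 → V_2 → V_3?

Arc length = 1 + 3 + 5 = 9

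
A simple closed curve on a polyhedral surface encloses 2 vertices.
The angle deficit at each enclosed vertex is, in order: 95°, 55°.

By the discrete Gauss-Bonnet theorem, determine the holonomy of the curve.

Holonomy = total enclosed curvature = 95° + 55° = 150°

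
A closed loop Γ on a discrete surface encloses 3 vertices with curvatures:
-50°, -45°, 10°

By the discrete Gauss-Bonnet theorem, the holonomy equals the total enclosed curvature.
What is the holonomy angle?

Holonomy = total enclosed curvature = (-50°) + (-45°) + 10° = -85°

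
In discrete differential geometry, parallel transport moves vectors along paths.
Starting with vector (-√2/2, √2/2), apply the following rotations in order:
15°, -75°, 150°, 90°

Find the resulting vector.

Total rotation: 15° + (-75°) + 150° + 90° = 180°. Final vector: (0.7071, -0.7071)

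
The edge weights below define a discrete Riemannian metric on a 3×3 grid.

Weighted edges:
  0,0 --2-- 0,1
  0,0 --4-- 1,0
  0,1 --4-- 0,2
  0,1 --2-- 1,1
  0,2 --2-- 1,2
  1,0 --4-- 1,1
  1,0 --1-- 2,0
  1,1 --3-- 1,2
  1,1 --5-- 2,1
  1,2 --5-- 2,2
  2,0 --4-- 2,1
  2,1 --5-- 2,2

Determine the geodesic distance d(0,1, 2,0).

Shortest path: 0,1 → 0,0 → 1,0 → 2,0, total weight = 7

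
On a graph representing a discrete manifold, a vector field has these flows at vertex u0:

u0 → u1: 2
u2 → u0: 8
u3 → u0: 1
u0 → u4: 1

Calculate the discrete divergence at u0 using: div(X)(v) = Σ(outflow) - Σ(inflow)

Divergence = sum of outgoing flows = 2 + (-8) + (-1) + 1 = -6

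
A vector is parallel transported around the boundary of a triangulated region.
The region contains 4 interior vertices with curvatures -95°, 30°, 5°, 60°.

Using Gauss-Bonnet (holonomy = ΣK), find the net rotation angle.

Holonomy = total enclosed curvature = (-95°) + 30° + 5° + 60° = 0°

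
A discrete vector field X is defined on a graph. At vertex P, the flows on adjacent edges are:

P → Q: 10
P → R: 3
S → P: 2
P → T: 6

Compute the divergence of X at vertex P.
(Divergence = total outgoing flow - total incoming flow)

Divergence = sum of outgoing flows = 10 + 3 + (-2) + 6 = 17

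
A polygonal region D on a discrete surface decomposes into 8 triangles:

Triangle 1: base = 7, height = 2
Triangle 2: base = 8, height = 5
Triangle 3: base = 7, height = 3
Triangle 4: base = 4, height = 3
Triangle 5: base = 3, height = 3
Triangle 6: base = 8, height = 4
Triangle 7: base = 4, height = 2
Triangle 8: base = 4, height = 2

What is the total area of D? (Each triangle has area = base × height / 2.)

(1/2)×7×2 + (1/2)×8×5 + (1/2)×7×3 + (1/2)×4×3 + (1/2)×3×3 + (1/2)×8×4 + (1/2)×4×2 + (1/2)×4×2 = 72.0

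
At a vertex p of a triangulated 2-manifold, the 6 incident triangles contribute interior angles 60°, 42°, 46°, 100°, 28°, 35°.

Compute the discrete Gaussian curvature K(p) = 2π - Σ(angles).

Sum of angles = 311°. K = 360° - 311° = 49° = 49π/180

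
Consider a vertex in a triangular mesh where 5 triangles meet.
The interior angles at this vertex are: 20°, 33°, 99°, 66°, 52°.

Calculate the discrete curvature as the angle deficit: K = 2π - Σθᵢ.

Sum of angles = 270°. K = 360° - 270° = 90° = π/2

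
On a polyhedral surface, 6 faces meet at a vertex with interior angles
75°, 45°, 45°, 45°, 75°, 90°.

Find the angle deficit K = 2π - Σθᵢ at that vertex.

Sum of angles = 375°. K = 360° - 375° = -15° = -π/12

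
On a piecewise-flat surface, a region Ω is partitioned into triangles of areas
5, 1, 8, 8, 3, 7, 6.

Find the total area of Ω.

5 + 1 + 8 + 8 + 3 + 7 + 6 = 38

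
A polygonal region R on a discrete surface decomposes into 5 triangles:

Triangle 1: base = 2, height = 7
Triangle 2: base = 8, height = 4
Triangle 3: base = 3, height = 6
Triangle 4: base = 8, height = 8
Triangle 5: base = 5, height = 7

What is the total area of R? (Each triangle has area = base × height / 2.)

(1/2)×2×7 + (1/2)×8×4 + (1/2)×3×6 + (1/2)×8×8 + (1/2)×5×7 = 81.5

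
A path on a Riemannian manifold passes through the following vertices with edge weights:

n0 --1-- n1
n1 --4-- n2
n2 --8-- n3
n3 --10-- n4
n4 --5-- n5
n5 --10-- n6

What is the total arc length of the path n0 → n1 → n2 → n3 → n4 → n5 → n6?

Arc length = 1 + 4 + 8 + 10 + 5 + 10 = 38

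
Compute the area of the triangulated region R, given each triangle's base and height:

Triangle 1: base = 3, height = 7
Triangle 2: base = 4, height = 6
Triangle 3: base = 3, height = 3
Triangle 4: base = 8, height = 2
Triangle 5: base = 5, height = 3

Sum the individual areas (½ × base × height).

(1/2)×3×7 + (1/2)×4×6 + (1/2)×3×3 + (1/2)×8×2 + (1/2)×5×3 = 42.5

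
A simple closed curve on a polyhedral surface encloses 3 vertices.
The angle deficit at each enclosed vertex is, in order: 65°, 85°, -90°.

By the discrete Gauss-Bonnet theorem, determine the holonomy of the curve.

Holonomy = total enclosed curvature = 65° + 85° + (-90°) = 60°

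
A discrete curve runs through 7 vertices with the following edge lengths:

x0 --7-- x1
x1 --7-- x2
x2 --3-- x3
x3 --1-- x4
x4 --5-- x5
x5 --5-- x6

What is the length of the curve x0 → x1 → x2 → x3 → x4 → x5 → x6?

Arc length = 7 + 7 + 3 + 1 + 5 + 5 = 28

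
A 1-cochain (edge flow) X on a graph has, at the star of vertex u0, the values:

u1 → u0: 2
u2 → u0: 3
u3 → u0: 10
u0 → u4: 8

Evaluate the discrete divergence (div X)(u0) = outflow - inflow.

Divergence = sum of outgoing flows = (-2) + (-3) + (-10) + 8 = -7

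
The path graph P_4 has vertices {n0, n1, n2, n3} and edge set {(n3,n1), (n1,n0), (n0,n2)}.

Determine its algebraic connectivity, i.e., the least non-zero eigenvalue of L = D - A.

The path graph P_n has Laplacian eigenvalues λ_k = 2 − 2cos(kπ/n), k = 0, 1, …, n−1. Here n = 4:
k=0: 2 − 2cos(0) = 0.0; k=1: 2 − 2cos(π/4) = 0.5858; k=2: 2 − 2cos(π/2) = 2.0; k=3: 2 − 2cos(3π/4) = 3.4142.
Laplacian eigenvalues: [0.0, 0.5858, 2.0, 3.4142]. Algebraic connectivity (smallest non-zero eigenvalue) = 0.5858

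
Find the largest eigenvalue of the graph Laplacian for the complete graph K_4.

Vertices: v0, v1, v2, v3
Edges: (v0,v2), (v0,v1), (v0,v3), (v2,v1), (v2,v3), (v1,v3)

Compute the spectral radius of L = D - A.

For the complete graph K_n, L = nI − J (J = all-ones matrix). J has eigenvalues n (once, eigenvector 𝟙) and 0 (multiplicity n−1), so L has eigenvalues 0 (once) and n (multiplicity n−1). Here n = 4: eigenvalue 0 once and 4 with multiplicity 3.
Laplacian eigenvalues: [0.0, 4.0, 4.0, 4.0]. Largest eigenvalue (spectral radius) = 4.0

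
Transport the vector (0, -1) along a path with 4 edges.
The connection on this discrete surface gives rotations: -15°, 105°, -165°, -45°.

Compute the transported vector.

Total rotation: (-15°) + 105° + (-165°) + (-45°) = -120°. Final vector: (-0.8660, 0.5000)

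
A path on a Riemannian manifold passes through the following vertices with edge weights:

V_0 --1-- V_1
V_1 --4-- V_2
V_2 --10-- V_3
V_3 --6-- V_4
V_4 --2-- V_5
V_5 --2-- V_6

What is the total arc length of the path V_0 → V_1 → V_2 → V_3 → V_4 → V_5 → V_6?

Arc length = 1 + 4 + 10 + 6 + 2 + 2 = 25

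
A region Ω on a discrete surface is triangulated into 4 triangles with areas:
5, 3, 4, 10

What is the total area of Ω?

5 + 3 + 4 + 10 = 22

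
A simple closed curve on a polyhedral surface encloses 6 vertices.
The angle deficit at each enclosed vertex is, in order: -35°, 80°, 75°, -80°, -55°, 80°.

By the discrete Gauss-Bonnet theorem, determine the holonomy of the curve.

Holonomy = total enclosed curvature = (-35°) + 80° + 75° + (-80°) + (-55°) + 80° = 65°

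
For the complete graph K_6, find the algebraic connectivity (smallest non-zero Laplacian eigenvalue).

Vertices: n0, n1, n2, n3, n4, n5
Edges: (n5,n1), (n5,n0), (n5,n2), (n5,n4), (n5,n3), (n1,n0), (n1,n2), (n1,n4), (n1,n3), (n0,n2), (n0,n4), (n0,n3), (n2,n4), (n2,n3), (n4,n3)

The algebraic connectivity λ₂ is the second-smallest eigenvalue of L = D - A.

For the complete graph K_n, L = nI − J (J = all-ones matrix). J has eigenvalues n (once, eigenvector 𝟙) and 0 (multiplicity n−1), so L has eigenvalues 0 (once) and n (multiplicity n−1). Here n = 6: eigenvalue 0 once and 6 with multiplicity 5.
Laplacian eigenvalues: [0.0, 6.0, 6.0, 6.0, 6.0, 6.0]. Algebraic connectivity (smallest non-zero eigenvalue) = 6.0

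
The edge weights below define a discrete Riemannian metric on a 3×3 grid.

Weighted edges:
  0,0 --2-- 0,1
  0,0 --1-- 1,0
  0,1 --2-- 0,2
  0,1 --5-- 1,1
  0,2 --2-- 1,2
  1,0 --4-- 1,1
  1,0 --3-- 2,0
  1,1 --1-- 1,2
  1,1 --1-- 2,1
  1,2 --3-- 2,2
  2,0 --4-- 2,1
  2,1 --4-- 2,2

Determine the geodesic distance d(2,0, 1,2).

Shortest path: 2,0 → 2,1 → 1,1 → 1,2, total weight = 6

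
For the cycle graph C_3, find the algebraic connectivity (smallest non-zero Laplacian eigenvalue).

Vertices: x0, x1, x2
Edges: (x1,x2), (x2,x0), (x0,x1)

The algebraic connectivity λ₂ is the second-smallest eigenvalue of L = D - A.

The cycle graph C_n has Laplacian eigenvalues λ_k = 2 − 2cos(2πk/n), k = 0, 1, …, n−1. Here n = 3:
k=0: 2 − 2cos(0) = 0.0; k=1: 2 − 2cos(2π/3) = 3.0; k=2: 2 − 2cos(4π/3) = 3.0.
Laplacian eigenvalues: [0.0, 3.0, 3.0]. Algebraic connectivity (smallest non-zero eigenvalue) = 3.0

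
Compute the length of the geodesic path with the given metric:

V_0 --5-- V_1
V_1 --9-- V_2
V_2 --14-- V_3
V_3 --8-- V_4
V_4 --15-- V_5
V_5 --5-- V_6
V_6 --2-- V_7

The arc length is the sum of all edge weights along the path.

Arc length = 5 + 9 + 14 + 8 + 15 + 5 + 2 = 58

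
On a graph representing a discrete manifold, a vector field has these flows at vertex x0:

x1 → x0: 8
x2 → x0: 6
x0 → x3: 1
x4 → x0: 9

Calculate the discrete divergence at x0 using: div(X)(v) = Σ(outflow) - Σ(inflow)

Divergence = sum of outgoing flows = (-8) + (-6) + 1 + (-9) = -22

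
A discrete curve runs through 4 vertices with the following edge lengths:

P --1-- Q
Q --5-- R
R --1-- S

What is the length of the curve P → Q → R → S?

Arc length = 1 + 5 + 1 = 7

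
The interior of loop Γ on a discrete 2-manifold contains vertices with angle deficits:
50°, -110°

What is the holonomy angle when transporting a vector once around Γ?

Holonomy = total enclosed curvature = 50° + (-110°) = -60°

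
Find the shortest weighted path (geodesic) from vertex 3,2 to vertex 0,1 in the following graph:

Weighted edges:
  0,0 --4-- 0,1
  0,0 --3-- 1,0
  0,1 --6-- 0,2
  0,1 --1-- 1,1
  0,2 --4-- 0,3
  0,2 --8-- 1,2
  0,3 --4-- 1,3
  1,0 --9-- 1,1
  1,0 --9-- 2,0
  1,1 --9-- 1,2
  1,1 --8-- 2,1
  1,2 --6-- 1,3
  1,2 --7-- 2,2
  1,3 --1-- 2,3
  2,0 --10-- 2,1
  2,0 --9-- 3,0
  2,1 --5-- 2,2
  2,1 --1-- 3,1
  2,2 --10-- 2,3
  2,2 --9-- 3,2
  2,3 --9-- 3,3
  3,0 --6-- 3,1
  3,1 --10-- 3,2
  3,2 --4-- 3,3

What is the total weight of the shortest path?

Shortest path: 3,2 → 3,1 → 2,1 → 1,1 → 0,1, total weight = 20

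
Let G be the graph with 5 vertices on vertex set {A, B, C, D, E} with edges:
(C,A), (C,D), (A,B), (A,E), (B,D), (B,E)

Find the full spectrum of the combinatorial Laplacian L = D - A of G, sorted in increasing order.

Degrees: deg(A) = 3, deg(B) = 3, deg(C) = 2, deg(D) = 2, deg(E) = 2.
L = D − A with rows/columns ordered (A, B, C, D, E):
  [ 3, -1, -1,  0, -1]
  [-1,  3,  0, -1, -1]
  [-1,  0,  2, -1,  0]
  [ 0, -1, -1,  2,  0]
  [-1, -1,  0,  0,  2]
Characteristic polynomial: det(λI − L) = λ(λ² − 5λ + 5)(λ² − 7λ + 11).
Roots: λ = 0; (λ² − 5λ + 5) = 0 ⇒ λ = (5 ± √5)/2 ≈ 1.382, 3.618; (λ² − 7λ + 11) = 0 ⇒ λ = (7 ± √5)/2 ≈ 2.382, 4.618.
(Check: the roots sum (with multiplicity) to 12, matching trace L = Σdeg = 2·6 = 12.)
Laplacian eigenvalues (increasing order): [0.0, 1.382, 2.382, 3.618, 4.618]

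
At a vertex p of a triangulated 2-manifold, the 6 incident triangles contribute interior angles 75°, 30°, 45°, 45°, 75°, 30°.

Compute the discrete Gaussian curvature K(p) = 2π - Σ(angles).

Sum of angles = 300°. K = 360° - 300° = 60°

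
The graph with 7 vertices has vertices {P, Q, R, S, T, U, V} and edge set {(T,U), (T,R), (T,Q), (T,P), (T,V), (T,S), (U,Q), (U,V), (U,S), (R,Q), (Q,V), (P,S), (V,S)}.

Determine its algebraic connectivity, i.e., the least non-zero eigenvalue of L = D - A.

Degrees: deg(P) = 2, deg(Q) = 4, deg(R) = 2, deg(S) = 4, deg(T) = 6, deg(U) = 4, deg(V) = 4.
L = D − A with rows/columns ordered (P, Q, R, S, T, U, V):
  [ 2,  0,  0, -1, -1,  0,  0]
  [ 0,  4, -1,  0, -1, -1, -1]
  [ 0, -1,  2,  0, -1,  0,  0]
  [-1,  0,  0,  4, -1, -1, -1]
  [-1, -1, -1, -1,  6, -1, -1]
  [ 0, -1,  0, -1, -1,  4, -1]
  [ 0, -1,  0, -1, -1, -1,  4]
Characteristic polynomial: det(λI − L) = λ(λ² − 6λ + 7)(λ² − 8λ + 13)(λ − 5)(λ − 7).
Roots: λ = 0; (λ² − 6λ + 7) = 0 ⇒ λ = 3 ± √2 ≈ 1.5858, 4.4142; (λ² − 8λ + 13) = 0 ⇒ λ = 4 ± √3 ≈ 2.2679, 5.7321; (λ − 5) = 0 ⇒ λ = 5; (λ − 7) = 0 ⇒ λ = 7.
(Check: the roots sum (with multiplicity) to 26, matching trace L = Σdeg = 2·13 = 26.)
Laplacian eigenvalues: [0.0, 1.5858, 2.2679, 4.4142, 5.0, 5.7321, 7.0]. Algebraic connectivity (smallest non-zero eigenvalue) = 1.5858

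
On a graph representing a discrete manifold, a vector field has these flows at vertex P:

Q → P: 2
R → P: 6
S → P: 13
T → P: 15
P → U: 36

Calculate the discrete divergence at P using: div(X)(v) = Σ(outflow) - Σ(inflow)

Divergence = sum of outgoing flows = (-2) + (-6) + (-13) + (-15) + 36 = 0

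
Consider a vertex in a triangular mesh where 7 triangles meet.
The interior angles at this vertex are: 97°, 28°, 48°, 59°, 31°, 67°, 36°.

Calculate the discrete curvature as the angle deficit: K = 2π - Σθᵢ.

Sum of angles = 366°. K = 360° - 366° = -6° = -π/30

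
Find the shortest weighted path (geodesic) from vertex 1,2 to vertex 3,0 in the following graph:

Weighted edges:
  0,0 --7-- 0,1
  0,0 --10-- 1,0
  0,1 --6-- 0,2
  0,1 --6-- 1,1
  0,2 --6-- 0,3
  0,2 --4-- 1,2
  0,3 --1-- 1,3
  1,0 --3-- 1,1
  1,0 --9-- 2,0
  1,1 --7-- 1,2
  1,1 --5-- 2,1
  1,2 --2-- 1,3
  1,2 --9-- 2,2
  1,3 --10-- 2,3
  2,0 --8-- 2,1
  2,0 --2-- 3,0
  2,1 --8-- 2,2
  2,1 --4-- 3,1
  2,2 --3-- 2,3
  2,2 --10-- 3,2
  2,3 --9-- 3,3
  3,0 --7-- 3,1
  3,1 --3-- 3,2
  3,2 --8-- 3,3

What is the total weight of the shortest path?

Shortest path: 1,2 → 1,1 → 1,0 → 2,0 → 3,0, total weight = 21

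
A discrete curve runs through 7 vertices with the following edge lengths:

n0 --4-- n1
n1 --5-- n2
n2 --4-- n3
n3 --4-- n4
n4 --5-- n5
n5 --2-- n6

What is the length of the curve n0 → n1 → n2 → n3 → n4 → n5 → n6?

Arc length = 4 + 5 + 4 + 4 + 5 + 2 = 24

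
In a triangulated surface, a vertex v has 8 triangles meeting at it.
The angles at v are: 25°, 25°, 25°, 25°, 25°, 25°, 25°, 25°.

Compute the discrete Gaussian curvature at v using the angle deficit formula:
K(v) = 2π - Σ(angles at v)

Sum of angles = 200°. K = 360° - 200° = 160°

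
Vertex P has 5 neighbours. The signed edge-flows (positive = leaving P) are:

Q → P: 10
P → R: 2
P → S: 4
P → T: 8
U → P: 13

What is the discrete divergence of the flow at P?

Divergence = sum of outgoing flows = (-10) + 2 + 4 + 8 + (-13) = -9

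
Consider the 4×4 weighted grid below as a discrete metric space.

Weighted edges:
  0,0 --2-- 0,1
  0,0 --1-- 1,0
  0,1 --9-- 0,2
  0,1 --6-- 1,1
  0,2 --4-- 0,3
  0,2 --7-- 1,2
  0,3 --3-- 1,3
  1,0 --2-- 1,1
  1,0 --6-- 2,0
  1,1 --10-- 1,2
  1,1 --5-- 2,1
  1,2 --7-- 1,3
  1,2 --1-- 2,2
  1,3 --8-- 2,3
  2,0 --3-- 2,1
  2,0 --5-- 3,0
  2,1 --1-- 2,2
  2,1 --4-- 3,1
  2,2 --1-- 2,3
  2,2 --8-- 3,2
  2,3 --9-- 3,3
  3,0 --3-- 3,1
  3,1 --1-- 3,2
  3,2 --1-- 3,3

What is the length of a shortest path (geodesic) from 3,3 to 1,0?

Shortest path: 3,3 → 3,2 → 3,1 → 2,1 → 1,1 → 1,0, total weight = 13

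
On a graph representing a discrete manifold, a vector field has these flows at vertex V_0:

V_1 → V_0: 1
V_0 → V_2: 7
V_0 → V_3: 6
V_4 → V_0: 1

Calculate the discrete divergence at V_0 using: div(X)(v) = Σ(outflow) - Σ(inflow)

Divergence = sum of outgoing flows = (-1) + 7 + 6 + (-1) = 11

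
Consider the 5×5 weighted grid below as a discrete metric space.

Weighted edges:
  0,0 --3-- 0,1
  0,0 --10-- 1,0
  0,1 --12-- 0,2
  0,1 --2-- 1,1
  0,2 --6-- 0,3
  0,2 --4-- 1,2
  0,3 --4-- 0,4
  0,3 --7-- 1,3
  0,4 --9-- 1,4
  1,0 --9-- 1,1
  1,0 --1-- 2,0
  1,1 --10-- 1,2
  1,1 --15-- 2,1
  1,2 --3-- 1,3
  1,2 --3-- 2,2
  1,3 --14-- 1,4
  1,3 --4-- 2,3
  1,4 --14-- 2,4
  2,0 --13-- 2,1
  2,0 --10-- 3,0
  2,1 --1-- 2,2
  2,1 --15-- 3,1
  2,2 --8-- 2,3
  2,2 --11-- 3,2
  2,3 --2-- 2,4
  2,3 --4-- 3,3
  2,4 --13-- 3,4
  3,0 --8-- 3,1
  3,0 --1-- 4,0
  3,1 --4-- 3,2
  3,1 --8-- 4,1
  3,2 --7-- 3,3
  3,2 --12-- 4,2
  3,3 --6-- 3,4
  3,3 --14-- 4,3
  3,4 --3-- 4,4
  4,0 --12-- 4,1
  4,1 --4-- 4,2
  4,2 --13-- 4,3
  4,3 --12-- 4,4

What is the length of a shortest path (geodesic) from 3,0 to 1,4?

Shortest path: 3,0 → 3,1 → 3,2 → 3,3 → 2,3 → 2,4 → 1,4, total weight = 39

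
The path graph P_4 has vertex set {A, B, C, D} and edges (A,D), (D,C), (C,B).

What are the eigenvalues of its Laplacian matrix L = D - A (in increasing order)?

The path graph P_n has Laplacian eigenvalues λ_k = 2 − 2cos(kπ/n), k = 0, 1, …, n−1. Here n = 4:
k=0: 2 − 2cos(0) = 0.0; k=1: 2 − 2cos(π/4) = 0.5858; k=2: 2 − 2cos(π/2) = 2.0; k=3: 2 − 2cos(3π/4) = 3.4142.
Laplacian eigenvalues (increasing order): [0.0, 0.5858, 2.0, 3.4142]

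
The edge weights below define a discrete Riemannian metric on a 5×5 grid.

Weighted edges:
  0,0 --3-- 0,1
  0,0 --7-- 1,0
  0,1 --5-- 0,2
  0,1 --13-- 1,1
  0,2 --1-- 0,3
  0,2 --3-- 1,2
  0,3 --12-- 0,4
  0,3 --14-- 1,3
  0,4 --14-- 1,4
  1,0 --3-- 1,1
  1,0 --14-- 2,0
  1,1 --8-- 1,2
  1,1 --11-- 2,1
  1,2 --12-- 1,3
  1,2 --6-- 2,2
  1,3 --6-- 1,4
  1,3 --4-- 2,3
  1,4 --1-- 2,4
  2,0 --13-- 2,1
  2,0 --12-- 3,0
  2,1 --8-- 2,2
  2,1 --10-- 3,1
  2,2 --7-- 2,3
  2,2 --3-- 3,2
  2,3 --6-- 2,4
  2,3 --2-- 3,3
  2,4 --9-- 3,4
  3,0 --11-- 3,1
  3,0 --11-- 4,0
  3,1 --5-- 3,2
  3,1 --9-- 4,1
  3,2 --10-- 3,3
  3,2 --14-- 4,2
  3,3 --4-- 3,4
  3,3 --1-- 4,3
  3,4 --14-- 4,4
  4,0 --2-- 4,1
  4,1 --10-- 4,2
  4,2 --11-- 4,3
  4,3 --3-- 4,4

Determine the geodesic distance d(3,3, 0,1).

Shortest path: 3,3 → 2,3 → 2,2 → 1,2 → 0,2 → 0,1, total weight = 23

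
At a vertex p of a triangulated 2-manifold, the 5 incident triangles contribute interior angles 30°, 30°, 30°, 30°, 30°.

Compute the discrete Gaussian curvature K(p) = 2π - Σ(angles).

Sum of angles = 150°. K = 360° - 150° = 210° = 7π/6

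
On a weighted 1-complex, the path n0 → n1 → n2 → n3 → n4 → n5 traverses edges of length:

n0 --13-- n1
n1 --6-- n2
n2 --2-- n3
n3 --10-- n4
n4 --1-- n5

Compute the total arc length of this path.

Arc length = 13 + 6 + 2 + 10 + 1 = 32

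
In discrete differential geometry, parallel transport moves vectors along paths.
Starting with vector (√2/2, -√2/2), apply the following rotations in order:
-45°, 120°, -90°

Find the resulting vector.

Total rotation: (-45°) + 120° + (-90°) = -15°. Final vector: (0.5000, -0.8660)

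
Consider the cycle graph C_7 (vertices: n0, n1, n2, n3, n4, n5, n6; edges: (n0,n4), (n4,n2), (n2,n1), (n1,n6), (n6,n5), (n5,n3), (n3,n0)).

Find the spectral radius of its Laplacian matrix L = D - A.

The cycle graph C_n has Laplacian eigenvalues λ_k = 2 − 2cos(2πk/n), k = 0, 1, …, n−1. Here n = 7:
k=0: 2 − 2cos(0) = 0.0; k=1: 2 − 2cos(2π/7) = 0.753; k=2: 2 − 2cos(4π/7) = 2.445; k=3: 2 − 2cos(6π/7) = 3.8019; k=4: 2 − 2cos(8π/7) = 3.8019; k=5: 2 − 2cos(10π/7) = 2.445; k=6: 2 − 2cos(12π/7) = 0.753.
Laplacian eigenvalues: [0.0, 0.753, 0.753, 2.445, 2.445, 3.8019, 3.8019]. Largest eigenvalue (spectral radius) = 3.8019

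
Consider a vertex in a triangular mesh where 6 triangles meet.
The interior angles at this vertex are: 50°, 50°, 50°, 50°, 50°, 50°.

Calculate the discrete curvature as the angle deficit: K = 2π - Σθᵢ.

Sum of angles = 300°. K = 360° - 300° = 60° = π/3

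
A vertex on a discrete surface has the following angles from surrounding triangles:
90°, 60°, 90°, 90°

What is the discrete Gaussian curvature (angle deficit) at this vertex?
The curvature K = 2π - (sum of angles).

Sum of angles = 330°. K = 360° - 330° = 30° = π/6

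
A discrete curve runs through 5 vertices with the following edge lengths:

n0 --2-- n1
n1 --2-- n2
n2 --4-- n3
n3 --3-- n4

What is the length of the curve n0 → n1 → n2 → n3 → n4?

Arc length = 2 + 2 + 4 + 3 = 11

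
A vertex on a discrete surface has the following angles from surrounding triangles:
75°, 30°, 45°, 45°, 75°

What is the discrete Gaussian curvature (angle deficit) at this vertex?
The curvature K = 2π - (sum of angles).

Sum of angles = 270°. K = 360° - 270° = 90°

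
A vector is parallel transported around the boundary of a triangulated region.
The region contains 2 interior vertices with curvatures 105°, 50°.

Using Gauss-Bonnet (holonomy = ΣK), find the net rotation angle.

Holonomy = total enclosed curvature = 105° + 50° = 155°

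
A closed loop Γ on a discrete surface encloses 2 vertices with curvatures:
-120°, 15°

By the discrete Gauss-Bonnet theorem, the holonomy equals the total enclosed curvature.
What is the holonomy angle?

Holonomy = total enclosed curvature = (-120°) + 15° = -105°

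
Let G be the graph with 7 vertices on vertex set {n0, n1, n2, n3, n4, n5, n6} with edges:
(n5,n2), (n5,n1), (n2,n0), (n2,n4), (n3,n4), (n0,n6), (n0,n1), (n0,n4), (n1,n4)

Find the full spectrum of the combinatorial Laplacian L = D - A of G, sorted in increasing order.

Degrees: deg(n0) = 4, deg(n1) = 3, deg(n2) = 3, deg(n3) = 1, deg(n4) = 4, deg(n5) = 2, deg(n6) = 1.
L = D − A with rows/columns ordered (n0, n1, n2, n3, n4, n5, n6):
  [ 4, -1, -1,  0, -1,  0, -1]
  [-1,  3,  0,  0, -1, -1,  0]
  [-1,  0,  3,  0, -1, -1,  0]
  [ 0,  0,  0,  1, -1,  0,  0]
  [-1, -1, -1, -1,  4,  0,  0]
  [ 0, -1, -1,  0,  0,  2,  0]
  [-1,  0,  0,  0,  0,  0,  1]
Characteristic polynomial: det(λI − L) = λ(λ² − 6λ + 4)(λ − 1)(λ² − 8λ + 14)(λ − 3).
Roots: λ = 0; (λ² − 6λ + 4) = 0 ⇒ λ = 3 ± √5 ≈ 0.7639, 5.2361; (λ − 1) = 0 ⇒ λ = 1; (λ² − 8λ + 14) = 0 ⇒ λ = 4 ± √2 ≈ 2.5858, 5.4142; (λ − 3) = 0 ⇒ λ = 3.
(Check: the roots sum (with multiplicity) to 18, matching trace L = Σdeg = 2·9 = 18.)
Laplacian eigenvalues (increasing order): [0.0, 0.7639, 1.0, 2.5858, 3.0, 5.2361, 5.4142]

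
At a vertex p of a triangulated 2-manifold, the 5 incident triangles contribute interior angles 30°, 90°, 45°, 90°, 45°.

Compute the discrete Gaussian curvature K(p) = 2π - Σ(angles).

Sum of angles = 300°. K = 360° - 300° = 60°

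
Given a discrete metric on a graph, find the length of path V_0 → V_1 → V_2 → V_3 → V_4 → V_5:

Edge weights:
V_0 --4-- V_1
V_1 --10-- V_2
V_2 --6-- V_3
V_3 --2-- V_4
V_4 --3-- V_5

Arc length = 4 + 10 + 6 + 2 + 3 = 25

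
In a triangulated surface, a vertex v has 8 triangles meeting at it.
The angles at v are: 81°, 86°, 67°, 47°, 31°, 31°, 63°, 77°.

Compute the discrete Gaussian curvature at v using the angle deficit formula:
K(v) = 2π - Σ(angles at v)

Sum of angles = 483°. K = 360° - 483° = -123° = -41π/60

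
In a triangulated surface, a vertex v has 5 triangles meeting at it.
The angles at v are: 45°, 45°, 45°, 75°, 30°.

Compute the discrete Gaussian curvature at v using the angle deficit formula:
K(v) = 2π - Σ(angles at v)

Sum of angles = 240°. K = 360° - 240° = 120°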